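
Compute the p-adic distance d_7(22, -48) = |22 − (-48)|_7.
d_7(22, -48) = 1/7

Step 1 — x − y = 22 − (-48) = 70. Step 2 — v_7(70) = 1 (factor: 70 = (7^1 · 10); the sign does not affect v_p). Step 3 — |x − y|_7 = 7^{-1} = 1/7.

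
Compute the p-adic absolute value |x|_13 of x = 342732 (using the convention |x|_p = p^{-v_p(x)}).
|342732|_13 = 1/28561

Step 1 — compute v_13(x) by factoring powers of 13 out of the numerator and denominator: v_13(342732) = 4. Step 2 — apply |x|_p = p^{-v_p(x)} = 13^{-4} = 1/28561.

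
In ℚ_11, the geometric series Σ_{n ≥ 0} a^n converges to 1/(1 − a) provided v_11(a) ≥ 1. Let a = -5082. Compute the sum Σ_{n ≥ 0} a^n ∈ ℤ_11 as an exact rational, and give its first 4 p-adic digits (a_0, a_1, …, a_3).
Σ a^n = 1/(1 − a) = 1/5083;  first 4 digits = (1, 0, 2, 7)

v_11(a) = 2 ≥ 1, so the series converges in ℤ_11 to 1/(1 − a) = 1/(1 − (-5082)) = 1/5083. Expand this rational in ℤ_11: compute digits iteratively via d_i = x_i mod 11, x_{i+1} = (x_i − d_i)/11. The first 4 digits are (1, 0, 2, 7).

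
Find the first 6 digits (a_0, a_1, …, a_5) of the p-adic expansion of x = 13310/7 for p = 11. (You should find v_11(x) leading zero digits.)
(a_0, …, a_5) = (0, 0, 0, 3, 3, 6)

v_11(13310/7) = 3, so a_0 = ... = a_2 = 0. Factor out: x = 11^3 · u with u = 10/7 a unit in ℤ_11. Expand u iteratively via a_{v+i} = u_i mod 11, u_{i+1} = (u_i − a_{v+i})/11:
  u_0 = 10/7;  a_3 = 3;  u_1 = (u_0 − 3)/11 = -1/7
  u_1 = -1/7;  a_4 = 3;  u_2 = (u_1 − 3)/11 = -2/7
  u_2 = -2/7;  a_5 = 6;  u_3 = (u_2 − 6)/11 = -4/7
Digits: (0, 0, 0, 3, 3, 6).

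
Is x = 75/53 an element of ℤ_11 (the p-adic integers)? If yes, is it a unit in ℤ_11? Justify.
x ∈ ℤ_11^× (unit); v_11(x) = 0

ℤ_11 = {x ∈ ℚ_11 : v_11(x) ≥ 0} and ℤ_11^× = {x ∈ ℤ_11 : v_11(x) = 0}. Here v_11(75/53) = v_11(num) − v_11(den) = 0; compare against these criteria.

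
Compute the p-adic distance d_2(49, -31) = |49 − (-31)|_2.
d_2(49, -31) = 1/16

Step 1 — x − y = 49 − (-31) = 80. Step 2 — v_2(80) = 4 (factor: 80 = (2^4 · 5); the sign does not affect v_p). Step 3 — |x − y|_2 = 2^{-4} = 1/16.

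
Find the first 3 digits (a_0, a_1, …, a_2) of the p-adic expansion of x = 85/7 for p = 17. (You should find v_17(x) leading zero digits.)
(a_0, …, a_2) = (0, 8, 2)

v_17(85/7) = 1, so a_0 = ... = a_0 = 0. Factor out: x = 17^1 · u with u = 5/7 a unit in ℤ_17. Expand u iteratively via a_{v+i} = u_i mod 17, u_{i+1} = (u_i − a_{v+i})/17:
  u_0 = 5/7;  a_1 = 8;  u_1 = (u_0 − 8)/17 = -3/7
  u_1 = -3/7;  a_2 = 2;  u_2 = (u_1 − 2)/17 = -1/7
Digits: (0, 8, 2).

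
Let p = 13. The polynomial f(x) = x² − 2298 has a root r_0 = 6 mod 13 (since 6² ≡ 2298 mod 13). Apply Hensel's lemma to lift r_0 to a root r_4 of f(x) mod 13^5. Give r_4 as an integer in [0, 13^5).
r_4 = 5518 (mod 371293)

Hensel's recurrence: r_{i+1} = r_i − f(r_i)·(f′(r_i))^{-1} mod 13^{i+2}, with f′(x) = 2x. Iterate:
  r_0 = 6 (mod 13)
  r_1 = 110 (mod 169)
  r_2 = 1124 (mod 2197)
  r_3 = 5518 (mod 28561)
  r_4 = 5518 (mod 371293)
Final: r_4 = 5518, and one checks f(r_4) ≡ 0 mod 13^5.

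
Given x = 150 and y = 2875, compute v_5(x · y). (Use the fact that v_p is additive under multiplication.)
v_5(431250) = 5

v_p(x) = 2 (factor: 150 = 5^2 · 6); v_p(y) = 3 (factor: 2875 = 5^3 · 23). Additivity: v_p(xy) = v_p(x) + v_p(y) = 2 + 3 = 5. (Direct check: xy = 431250 = 5^5 · (138).)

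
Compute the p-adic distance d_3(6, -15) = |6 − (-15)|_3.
d_3(6, -15) = 1/3

Step 1 — x − y = 6 − (-15) = 21. Step 2 — v_3(21) = 1 (factor: 21 = (3^1 · 7); the sign does not affect v_p). Step 3 — |x − y|_3 = 3^{-1} = 1/3.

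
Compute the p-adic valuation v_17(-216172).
v_17(-216172) = 3

v_17(n) is the largest exponent k such that 17^k divides n. Factor out: -216172 = -17^3 · 44. (Sign doesn't affect v_p.) So v_17(-216172) = 3.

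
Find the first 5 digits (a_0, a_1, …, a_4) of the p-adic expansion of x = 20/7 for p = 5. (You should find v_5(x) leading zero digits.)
(a_0, …, a_4) = (0, 2, 4, 2, 3)

v_5(20/7) = 1, so a_0 = ... = a_0 = 0. Factor out: x = 5^1 · u with u = 4/7 a unit in ℤ_5. Expand u iteratively via a_{v+i} = u_i mod 5, u_{i+1} = (u_i − a_{v+i})/5:
  u_0 = 4/7;  a_1 = 2;  u_1 = (u_0 − 2)/5 = -2/7
  u_1 = -2/7;  a_2 = 4;  u_2 = (u_1 − 4)/5 = -6/7
  u_2 = -6/7;  a_3 = 2;  u_3 = (u_2 − 2)/5 = -4/7
  u_3 = -4/7;  a_4 = 3;  u_4 = (u_3 − 3)/5 = -5/7
Digits: (0, 2, 4, 2, 3).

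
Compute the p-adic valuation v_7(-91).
v_7(-91) = 1

v_7(n) is the largest exponent k such that 7^k divides n. Factor out: -91 = -7^1 · 13. (Sign doesn't affect v_p.) So v_7(-91) = 1.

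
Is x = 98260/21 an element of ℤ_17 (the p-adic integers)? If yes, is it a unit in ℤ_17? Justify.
x ∈ ℤ_17 but not a unit; v_17(x) = 3 > 0

ℤ_17 = {x ∈ ℚ_17 : v_17(x) ≥ 0} and ℤ_17^× = {x ∈ ℤ_17 : v_17(x) = 0}. Here v_17(98260/21) = v_17(num) − v_17(den) = 3; compare against these criteria.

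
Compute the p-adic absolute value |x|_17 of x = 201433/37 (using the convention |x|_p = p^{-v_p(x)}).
|201433/37|_17 = 1/4913

Step 1 — compute v_17(x) by factoring powers of 17 out of the numerator and denominator: v_17(201433/37) = 3. Step 2 — apply |x|_p = p^{-v_p(x)} = 17^{-3} = 1/4913.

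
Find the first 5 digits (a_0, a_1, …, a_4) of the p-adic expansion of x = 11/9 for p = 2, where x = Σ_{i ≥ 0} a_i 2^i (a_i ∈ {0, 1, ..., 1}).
(a_0, …, a_4) = (1, 1, 0, 0, 1)

v_2(11/9) = 0 (numerator and denominator both coprime to 2), so x ∈ ℤ_2^×. Compute digits iteratively via a_i = x_i mod 2, x_{i+1} = (x_i − a_i)/2, with x_0 = x:
  x_0 = 11/9;  a_0 = 1;  x_1 = (x_0 − 1)/2 = 1/9
  x_1 = 1/9;  a_1 = 1;  x_2 = (x_1 − 1)/2 = -4/9
  x_2 = -4/9;  a_2 = 0;  x_3 = (x_2 − 0)/2 = -2/9
  x_3 = -2/9;  a_3 = 0;  x_4 = (x_3 − 0)/2 = -1/9
  x_4 = -1/9;  a_4 = 1;  x_5 = (x_4 − 1)/2 = -5/9
Digits: (1, 1, 0, 0, 1).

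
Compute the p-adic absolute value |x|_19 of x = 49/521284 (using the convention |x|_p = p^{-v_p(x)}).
|49/521284|_19 = 130321

Step 1 — compute v_19(x) by factoring powers of 19 out of the numerator and denominator: v_19(49/521284) = -4. Step 2 — apply |x|_p = p^{-v_p(x)} = 19^{4} = 130321.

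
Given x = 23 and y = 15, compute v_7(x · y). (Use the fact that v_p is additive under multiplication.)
v_7(345) = 0

v_p(x) = 0 (factor: 23 = 7^0 · 23); v_p(y) = 0 (factor: 15 = 7^0 · 15). Additivity: v_p(xy) = v_p(x) + v_p(y) = 0 + 0 = 0. (Direct check: xy = 345 = 7^0 · (345).)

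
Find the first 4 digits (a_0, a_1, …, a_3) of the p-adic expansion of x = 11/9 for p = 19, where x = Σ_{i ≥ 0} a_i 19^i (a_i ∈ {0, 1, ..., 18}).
(a_0, …, a_3) = (16, 14, 14, 14)

v_19(11/9) = 0 (numerator and denominator both coprime to 19), so x ∈ ℤ_19^×. Compute digits iteratively via a_i = x_i mod 19, x_{i+1} = (x_i − a_i)/19, with x_0 = x:
  x_0 = 11/9;  a_0 = 16;  x_1 = (x_0 − 16)/19 = -7/9
  x_1 = -7/9;  a_1 = 14;  x_2 = (x_1 − 14)/19 = -7/9
  x_2 = -7/9;  a_2 = 14;  x_3 = (x_2 − 14)/19 = -7/9
  x_3 = -7/9;  a_3 = 14;  x_4 = (x_3 − 14)/19 = -7/9
Digits: (16, 14, 14, 14).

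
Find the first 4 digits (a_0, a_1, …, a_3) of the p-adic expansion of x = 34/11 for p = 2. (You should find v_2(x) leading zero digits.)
(a_0, …, a_3) = (0, 1, 1, 0)

v_2(34/11) = 1, so a_0 = ... = a_0 = 0. Factor out: x = 2^1 · u with u = 17/11 a unit in ℤ_2. Expand u iteratively via a_{v+i} = u_i mod 2, u_{i+1} = (u_i − a_{v+i})/2:
  u_0 = 17/11;  a_1 = 1;  u_1 = (u_0 − 1)/2 = 3/11
  u_1 = 3/11;  a_2 = 1;  u_2 = (u_1 − 1)/2 = -4/11
  u_2 = -4/11;  a_3 = 0;  u_3 = (u_2 − 0)/2 = -2/11
Digits: (0, 1, 1, 0).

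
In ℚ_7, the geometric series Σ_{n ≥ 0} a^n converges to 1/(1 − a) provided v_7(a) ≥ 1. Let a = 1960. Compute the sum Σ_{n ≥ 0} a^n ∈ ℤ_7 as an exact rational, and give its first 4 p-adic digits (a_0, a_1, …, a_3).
Σ a^n = 1/(1 − a) = -1/1959;  first 4 digits = (1, 0, 5, 5)

v_7(a) = 2 ≥ 1, so the series converges in ℤ_7 to 1/(1 − a) = 1/(1 − 1960) = -1/1959. Expand this rational in ℤ_7: compute digits iteratively via d_i = x_i mod 7, x_{i+1} = (x_i − d_i)/7. The first 4 digits are (1, 0, 5, 5).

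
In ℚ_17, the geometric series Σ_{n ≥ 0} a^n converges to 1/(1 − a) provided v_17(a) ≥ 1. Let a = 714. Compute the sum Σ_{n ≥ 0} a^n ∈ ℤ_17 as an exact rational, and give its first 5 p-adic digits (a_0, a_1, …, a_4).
Σ a^n = 1/(1 − a) = -1/713;  first 5 digits = (1, 8, 15, 3, 11)

v_17(a) = 1 ≥ 1, so the series converges in ℤ_17 to 1/(1 − a) = 1/(1 − 714) = -1/713. Expand this rational in ℤ_17: compute digits iteratively via d_i = x_i mod 17, x_{i+1} = (x_i − d_i)/17. The first 5 digits are (1, 8, 15, 3, 11).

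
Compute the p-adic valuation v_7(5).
v_7(5) = 0

v_7(n) is the largest exponent k such that 7^k divides n. Factor out: 5 = 7^0 · 5. (Sign doesn't affect v_p.) So v_7(5) = 0.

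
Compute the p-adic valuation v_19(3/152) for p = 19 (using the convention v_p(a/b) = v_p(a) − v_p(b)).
v_19(3/152) = -1

Factor powers of 19 from the numerator and denominator of the reduced fraction: 3 = 19^0 · 3 and 152 = 19^1 · 8. Apply v_p(a/b) = v_p(a) − v_p(b): v_19(3/152) = 0 − 1 = -1.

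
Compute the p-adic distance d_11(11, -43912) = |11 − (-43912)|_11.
d_11(11, -43912) = 1/14641

Step 1 — x − y = 11 − (-43912) = 43923. Step 2 — v_11(43923) = 4 (factor: 43923 = (11^4 · 3); the sign does not affect v_p). Step 3 — |x − y|_11 = 11^{-4} = 1/14641.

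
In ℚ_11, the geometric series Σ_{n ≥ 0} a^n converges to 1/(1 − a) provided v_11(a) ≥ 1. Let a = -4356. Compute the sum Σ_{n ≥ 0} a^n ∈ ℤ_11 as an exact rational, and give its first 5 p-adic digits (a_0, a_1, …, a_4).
Σ a^n = 1/(1 − a) = 1/4357;  first 5 digits = (1, 0, 8, 7, 8)

v_11(a) = 2 ≥ 1, so the series converges in ℤ_11 to 1/(1 − a) = 1/(1 − (-4356)) = 1/4357. Expand this rational in ℤ_11: compute digits iteratively via d_i = x_i mod 11, x_{i+1} = (x_i − d_i)/11. The first 5 digits are (1, 0, 8, 7, 8).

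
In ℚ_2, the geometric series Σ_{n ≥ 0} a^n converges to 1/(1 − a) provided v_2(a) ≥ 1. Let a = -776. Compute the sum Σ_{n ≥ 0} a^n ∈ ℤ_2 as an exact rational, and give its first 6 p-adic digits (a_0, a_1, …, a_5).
Σ a^n = 1/(1 − a) = 1/777;  first 6 digits = (1, 0, 0, 1, 1, 1)

v_2(a) = 3 ≥ 1, so the series converges in ℤ_2 to 1/(1 − a) = 1/(1 − (-776)) = 1/777. Expand this rational in ℤ_2: compute digits iteratively via d_i = x_i mod 2, x_{i+1} = (x_i − d_i)/2. The first 6 digits are (1, 0, 0, 1, 1, 1).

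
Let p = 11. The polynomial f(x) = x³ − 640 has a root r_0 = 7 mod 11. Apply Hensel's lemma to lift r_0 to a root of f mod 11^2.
r_1 = 51 (mod 121)

Hensel: r_{i+1} = r_i − f(r_i)/f′(r_i) mod 11^{i+2}, where f′(x) = 3x². Iterate:
  r_0 = 7 (mod 11)
  r_1 = 51 (mod 121)
Final: r = 51 with f(r) ≡ 0 mod 11^2.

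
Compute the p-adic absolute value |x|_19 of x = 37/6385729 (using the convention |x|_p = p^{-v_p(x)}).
|37/6385729|_19 = 130321

Step 1 — compute v_19(x) by factoring powers of 19 out of the numerator and denominator: v_19(37/6385729) = -4. Step 2 — apply |x|_p = p^{-v_p(x)} = 19^{4} = 130321.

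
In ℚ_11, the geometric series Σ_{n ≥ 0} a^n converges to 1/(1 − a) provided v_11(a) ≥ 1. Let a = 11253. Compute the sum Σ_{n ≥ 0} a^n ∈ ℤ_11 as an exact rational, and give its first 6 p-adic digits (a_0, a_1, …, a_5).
Σ a^n = 1/(1 − a) = -1/11252;  first 6 digits = (1, 0, 5, 8, 3, 5)

v_11(a) = 2 ≥ 1, so the series converges in ℤ_11 to 1/(1 − a) = 1/(1 − 11253) = -1/11252. Expand this rational in ℤ_11: compute digits iteratively via d_i = x_i mod 11, x_{i+1} = (x_i − d_i)/11. The first 6 digits are (1, 0, 5, 8, 3, 5).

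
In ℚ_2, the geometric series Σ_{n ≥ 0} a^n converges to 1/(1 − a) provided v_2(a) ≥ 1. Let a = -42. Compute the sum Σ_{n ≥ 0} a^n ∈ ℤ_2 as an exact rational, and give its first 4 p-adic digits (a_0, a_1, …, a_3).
Σ a^n = 1/(1 − a) = 1/43;  first 4 digits = (1, 1, 0, 0)

v_2(a) = 1 ≥ 1, so the series converges in ℤ_2 to 1/(1 − a) = 1/(1 − (-42)) = 1/43. Expand this rational in ℤ_2: compute digits iteratively via d_i = x_i mod 2, x_{i+1} = (x_i − d_i)/2. The first 4 digits are (1, 1, 0, 0).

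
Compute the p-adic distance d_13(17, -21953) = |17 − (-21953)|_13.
d_13(17, -21953) = 1/2197

Step 1 — x − y = 17 − (-21953) = 21970. Step 2 — v_13(21970) = 3 (factor: 21970 = (13^3 · 10); the sign does not affect v_p). Step 3 — |x − y|_13 = 13^{-3} = 1/2197.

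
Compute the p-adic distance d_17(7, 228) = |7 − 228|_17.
d_17(7, 228) = 1/17

Step 1 — x − y = 7 − 228 = -221. Step 2 — v_17(-221) = 1 (factor: -221 = −(17^1 · 13); the sign does not affect v_p). Step 3 — |x − y|_17 = 17^{-1} = 1/17.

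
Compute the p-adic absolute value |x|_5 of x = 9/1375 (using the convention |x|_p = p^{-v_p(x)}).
|9/1375|_5 = 125

Step 1 — compute v_5(x) by factoring powers of 5 out of the numerator and denominator: v_5(9/1375) = -3. Step 2 — apply |x|_p = p^{-v_p(x)} = 5^{3} = 125.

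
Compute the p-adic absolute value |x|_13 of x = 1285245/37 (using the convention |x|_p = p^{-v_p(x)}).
|1285245/37|_13 = 1/28561

Step 1 — compute v_13(x) by factoring powers of 13 out of the numerator and denominator: v_13(1285245/37) = 4. Step 2 — apply |x|_p = p^{-v_p(x)} = 13^{-4} = 1/28561.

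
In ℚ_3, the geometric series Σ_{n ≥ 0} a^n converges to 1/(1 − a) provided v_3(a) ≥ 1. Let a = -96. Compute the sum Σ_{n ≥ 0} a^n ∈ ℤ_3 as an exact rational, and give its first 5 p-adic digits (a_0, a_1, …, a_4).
Σ a^n = 1/(1 − a) = 1/97;  first 5 digits = (1, 1, 2, 2, 2)

v_3(a) = 1 ≥ 1, so the series converges in ℤ_3 to 1/(1 − a) = 1/(1 − (-96)) = 1/97. Expand this rational in ℤ_3: compute digits iteratively via d_i = x_i mod 3, x_{i+1} = (x_i − d_i)/3. The first 5 digits are (1, 1, 2, 2, 2).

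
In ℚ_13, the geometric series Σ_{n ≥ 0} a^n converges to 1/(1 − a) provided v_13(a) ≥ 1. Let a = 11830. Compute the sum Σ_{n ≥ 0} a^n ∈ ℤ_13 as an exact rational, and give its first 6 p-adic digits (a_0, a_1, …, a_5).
Σ a^n = 1/(1 − a) = -1/11829;  first 6 digits = (1, 0, 5, 5, 12, 12)

v_13(a) = 2 ≥ 1, so the series converges in ℤ_13 to 1/(1 − a) = 1/(1 − 11830) = -1/11829. Expand this rational in ℤ_13: compute digits iteratively via d_i = x_i mod 13, x_{i+1} = (x_i − d_i)/13. The first 6 digits are (1, 0, 5, 5, 12, 12).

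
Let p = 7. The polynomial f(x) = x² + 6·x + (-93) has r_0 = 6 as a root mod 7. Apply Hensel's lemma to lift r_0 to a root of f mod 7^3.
r_2 = 195 (mod 343)

Hensel: r_{i+1} = r_i − f(r_i)·(f′(r_i))^{-1} mod 7^{i+2}, f′(x) = 2x + 6. Iterate:
  r_0 = 6 (mod 7)
  r_1 = 48 (mod 49)
  r_2 = 195 (mod 343)
Final: r = 195 satisfies f(r) ≡ 0 mod 7^3.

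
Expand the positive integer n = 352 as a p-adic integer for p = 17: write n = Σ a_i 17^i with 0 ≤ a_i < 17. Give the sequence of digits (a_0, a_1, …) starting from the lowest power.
(a_0, a_1, …) = (12, 3, 1)

Repeated division by 17 gives the digits low-to-high: 352 = 12 + 3·17^1 + 1·17^2. Digit sequence: (12, 3, 1).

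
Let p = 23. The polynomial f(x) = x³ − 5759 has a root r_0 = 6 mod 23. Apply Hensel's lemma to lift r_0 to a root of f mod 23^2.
r_1 = 121 (mod 529)

Hensel: r_{i+1} = r_i − f(r_i)/f′(r_i) mod 23^{i+2}, where f′(x) = 3x². Iterate:
  r_0 = 6 (mod 23)
  r_1 = 121 (mod 529)
Final: r = 121 with f(r) ≡ 0 mod 23^2.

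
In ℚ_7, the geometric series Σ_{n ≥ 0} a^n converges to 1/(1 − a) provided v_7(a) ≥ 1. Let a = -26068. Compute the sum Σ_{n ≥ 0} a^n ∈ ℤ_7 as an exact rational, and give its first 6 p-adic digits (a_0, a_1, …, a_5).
Σ a^n = 1/(1 − a) = 1/26069;  first 6 digits = (1, 0, 0, 1, 3, 5)

v_7(a) = 3 ≥ 1, so the series converges in ℤ_7 to 1/(1 − a) = 1/(1 − (-26068)) = 1/26069. Expand this rational in ℤ_7: compute digits iteratively via d_i = x_i mod 7, x_{i+1} = (x_i − d_i)/7. The first 6 digits are (1, 0, 0, 1, 3, 5).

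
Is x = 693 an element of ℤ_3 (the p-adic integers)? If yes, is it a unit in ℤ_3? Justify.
x ∈ ℤ_3 but not a unit; v_3(x) = 2 > 0

ℤ_3 = {x ∈ ℚ_3 : v_3(x) ≥ 0} and ℤ_3^× = {x ∈ ℤ_3 : v_3(x) = 0}. Here v_3(693) = v_3(num) − v_3(den) = 2; compare against these criteria.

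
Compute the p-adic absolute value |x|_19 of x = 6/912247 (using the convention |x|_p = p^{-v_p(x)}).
|6/912247|_19 = 130321

Step 1 — compute v_19(x) by factoring powers of 19 out of the numerator and denominator: v_19(6/912247) = -4. Step 2 — apply |x|_p = p^{-v_p(x)} = 19^{4} = 130321.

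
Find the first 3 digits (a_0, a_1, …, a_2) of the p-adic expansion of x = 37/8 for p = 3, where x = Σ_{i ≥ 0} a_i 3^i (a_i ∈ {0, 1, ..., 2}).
(a_0, …, a_2) = (2, 2, 0)

v_3(37/8) = 0 (numerator and denominator both coprime to 3), so x ∈ ℤ_3^×. Compute digits iteratively via a_i = x_i mod 3, x_{i+1} = (x_i − a_i)/3, with x_0 = x:
  x_0 = 37/8;  a_0 = 2;  x_1 = (x_0 − 2)/3 = 7/8
  x_1 = 7/8;  a_1 = 2;  x_2 = (x_1 − 2)/3 = -3/8
  x_2 = -3/8;  a_2 = 0;  x_3 = (x_2 − 0)/3 = -1/8
Digits: (2, 2, 0).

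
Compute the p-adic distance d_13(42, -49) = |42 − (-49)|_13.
d_13(42, -49) = 1/13

Step 1 — x − y = 42 − (-49) = 91. Step 2 — v_13(91) = 1 (factor: 91 = (13^1 · 7); the sign does not affect v_p). Step 3 — |x − y|_13 = 13^{-1} = 1/13.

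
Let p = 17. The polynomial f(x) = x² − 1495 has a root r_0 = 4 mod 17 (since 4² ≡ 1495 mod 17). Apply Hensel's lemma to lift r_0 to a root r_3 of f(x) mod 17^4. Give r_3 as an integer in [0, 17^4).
r_3 = 14964 (mod 83521)

Hensel's recurrence: r_{i+1} = r_i − f(r_i)·(f′(r_i))^{-1} mod 17^{i+2}, with f′(x) = 2x. Iterate:
  r_0 = 4 (mod 17)
  r_1 = 225 (mod 289)
  r_2 = 225 (mod 4913)
  r_3 = 14964 (mod 83521)
Final: r_3 = 14964, and one checks f(r_3) ≡ 0 mod 17^4.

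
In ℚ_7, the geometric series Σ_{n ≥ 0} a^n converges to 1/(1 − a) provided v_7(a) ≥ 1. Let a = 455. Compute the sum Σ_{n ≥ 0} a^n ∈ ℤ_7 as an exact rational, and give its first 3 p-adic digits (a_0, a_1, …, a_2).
Σ a^n = 1/(1 − a) = -1/454;  first 3 digits = (1, 2, 6)

v_7(a) = 1 ≥ 1, so the series converges in ℤ_7 to 1/(1 − a) = 1/(1 − 455) = -1/454. Expand this rational in ℤ_7: compute digits iteratively via d_i = x_i mod 7, x_{i+1} = (x_i − d_i)/7. The first 3 digits are (1, 2, 6).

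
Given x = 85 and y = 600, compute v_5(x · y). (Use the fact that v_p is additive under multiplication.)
v_5(51000) = 3

v_p(x) = 1 (factor: 85 = 5^1 · 17); v_p(y) = 2 (factor: 600 = 5^2 · 24). Additivity: v_p(xy) = v_p(x) + v_p(y) = 1 + 2 = 3. (Direct check: xy = 51000 = 5^3 · (408).)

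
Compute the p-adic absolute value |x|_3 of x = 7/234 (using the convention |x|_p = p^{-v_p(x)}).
|7/234|_3 = 9

Step 1 — compute v_3(x) by factoring powers of 3 out of the numerator and denominator: v_3(7/234) = -2. Step 2 — apply |x|_p = p^{-v_p(x)} = 3^{2} = 9.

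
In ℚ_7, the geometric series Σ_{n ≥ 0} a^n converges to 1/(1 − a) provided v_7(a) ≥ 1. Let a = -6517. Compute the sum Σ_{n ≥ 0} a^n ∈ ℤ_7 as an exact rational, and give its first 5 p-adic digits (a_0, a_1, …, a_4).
Σ a^n = 1/(1 − a) = 1/6518;  first 5 digits = (1, 0, 0, 2, 4)

v_7(a) = 3 ≥ 1, so the series converges in ℤ_7 to 1/(1 − a) = 1/(1 − (-6517)) = 1/6518. Expand this rational in ℤ_7: compute digits iteratively via d_i = x_i mod 7, x_{i+1} = (x_i − d_i)/7. The first 5 digits are (1, 0, 0, 2, 4).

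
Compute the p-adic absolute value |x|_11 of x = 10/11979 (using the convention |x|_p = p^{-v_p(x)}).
|10/11979|_11 = 1331

Step 1 — compute v_11(x) by factoring powers of 11 out of the numerator and denominator: v_11(10/11979) = -3. Step 2 — apply |x|_p = p^{-v_p(x)} = 11^{3} = 1331.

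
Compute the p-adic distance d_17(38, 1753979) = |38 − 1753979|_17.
d_17(38, 1753979) = 1/83521

Step 1 — x − y = 38 − 1753979 = -1753941. Step 2 — v_17(-1753941) = 4 (factor: -1753941 = −(17^4 · 21); the sign does not affect v_p). Step 3 — |x − y|_17 = 17^{-4} = 1/83521.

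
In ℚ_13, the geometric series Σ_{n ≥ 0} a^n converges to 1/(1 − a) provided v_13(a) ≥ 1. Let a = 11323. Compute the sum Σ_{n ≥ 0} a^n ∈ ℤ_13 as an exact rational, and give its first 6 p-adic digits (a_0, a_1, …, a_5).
Σ a^n = 1/(1 − a) = -1/11322;  first 6 digits = (1, 0, 2, 5, 4, 7)

v_13(a) = 2 ≥ 1, so the series converges in ℤ_13 to 1/(1 − a) = 1/(1 − 11323) = -1/11322. Expand this rational in ℤ_13: compute digits iteratively via d_i = x_i mod 13, x_{i+1} = (x_i − d_i)/13. The first 6 digits are (1, 0, 2, 5, 4, 7).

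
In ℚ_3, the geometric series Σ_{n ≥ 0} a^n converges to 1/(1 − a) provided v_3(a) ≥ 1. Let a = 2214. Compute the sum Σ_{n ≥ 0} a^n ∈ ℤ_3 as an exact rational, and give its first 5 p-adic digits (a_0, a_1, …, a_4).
Σ a^n = 1/(1 − a) = -1/2213;  first 5 digits = (1, 0, 0, 1, 0)

v_3(a) = 3 ≥ 1, so the series converges in ℤ_3 to 1/(1 − a) = 1/(1 − 2214) = -1/2213. Expand this rational in ℤ_3: compute digits iteratively via d_i = x_i mod 3, x_{i+1} = (x_i − d_i)/3. The first 5 digits are (1, 0, 0, 1, 0).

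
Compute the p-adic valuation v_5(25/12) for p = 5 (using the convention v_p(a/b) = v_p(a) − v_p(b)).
v_5(25/12) = 2

Factor powers of 5 from the numerator and denominator of the reduced fraction: 25 = 5^2 · 1 and 12 = 5^0 · 12. Apply v_p(a/b) = v_p(a) − v_p(b): v_5(25/12) = 2 − 0 = 2.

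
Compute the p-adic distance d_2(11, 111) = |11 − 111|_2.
d_2(11, 111) = 1/4

Step 1 — x − y = 11 − 111 = -100. Step 2 — v_2(-100) = 2 (factor: -100 = −(2^2 · 25); the sign does not affect v_p). Step 3 — |x − y|_2 = 2^{-2} = 1/4.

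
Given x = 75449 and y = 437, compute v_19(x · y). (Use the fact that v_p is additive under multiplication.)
v_19(32971213) = 4

v_p(x) = 3 (factor: 75449 = 19^3 · 11); v_p(y) = 1 (factor: 437 = 19^1 · 23). Additivity: v_p(xy) = v_p(x) + v_p(y) = 3 + 1 = 4. (Direct check: xy = 32971213 = 19^4 · (253).)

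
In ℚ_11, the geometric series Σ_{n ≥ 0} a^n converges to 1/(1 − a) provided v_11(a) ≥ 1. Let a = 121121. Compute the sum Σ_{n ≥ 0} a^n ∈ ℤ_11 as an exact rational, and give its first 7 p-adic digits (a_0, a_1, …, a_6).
Σ a^n = 1/(1 − a) = -1/121120;  first 7 digits = (1, 0, 0, 3, 8, 0, 9)

v_11(a) = 3 ≥ 1, so the series converges in ℤ_11 to 1/(1 − a) = 1/(1 − 121121) = -1/121120. Expand this rational in ℤ_11: compute digits iteratively via d_i = x_i mod 11, x_{i+1} = (x_i − d_i)/11. The first 7 digits are (1, 0, 0, 3, 8, 0, 9).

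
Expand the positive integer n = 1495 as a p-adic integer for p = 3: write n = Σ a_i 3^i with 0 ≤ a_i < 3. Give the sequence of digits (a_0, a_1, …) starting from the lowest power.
(a_0, a_1, …) = (1, 0, 1, 1, 0, 0, 2)

Repeated division by 3 gives the digits low-to-high: 1495 = 1 + 1·3^2 + 1·3^3 + 2·3^6. Digit sequence: (1, 0, 1, 1, 0, 0, 2).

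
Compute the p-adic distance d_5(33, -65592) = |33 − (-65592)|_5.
d_5(33, -65592) = 1/3125

Step 1 — x − y = 33 − (-65592) = 65625. Step 2 — v_5(65625) = 5 (factor: 65625 = (5^5 · 21); the sign does not affect v_p). Step 3 — |x − y|_5 = 5^{-5} = 1/3125.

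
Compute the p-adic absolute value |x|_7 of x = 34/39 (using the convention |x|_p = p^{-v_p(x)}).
|34/39|_7 = 1

Step 1 — compute v_7(x) by factoring powers of 7 out of the numerator and denominator: v_7(34/39) = 0. Step 2 — apply |x|_p = p^{-v_p(x)} = 7^{0} = 1.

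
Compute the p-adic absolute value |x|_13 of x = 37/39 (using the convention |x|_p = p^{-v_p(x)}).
|37/39|_13 = 13

Step 1 — compute v_13(x) by factoring powers of 13 out of the numerator and denominator: v_13(37/39) = -1. Step 2 — apply |x|_p = p^{-v_p(x)} = 13^{1} = 13.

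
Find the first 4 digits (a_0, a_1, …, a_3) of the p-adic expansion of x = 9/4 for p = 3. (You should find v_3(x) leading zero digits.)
(a_0, …, a_3) = (0, 0, 1, 2)

v_3(9/4) = 2, so a_0 = ... = a_1 = 0. Factor out: x = 3^2 · u with u = 1/4 a unit in ℤ_3. Expand u iteratively via a_{v+i} = u_i mod 3, u_{i+1} = (u_i − a_{v+i})/3:
  u_0 = 1/4;  a_2 = 1;  u_1 = (u_0 − 1)/3 = -1/4
  u_1 = -1/4;  a_3 = 2;  u_2 = (u_1 − 2)/3 = -3/4
Digits: (0, 0, 1, 2).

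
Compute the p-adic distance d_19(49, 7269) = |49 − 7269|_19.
d_19(49, 7269) = 1/361

Step 1 — x − y = 49 − 7269 = -7220. Step 2 — v_19(-7220) = 2 (factor: -7220 = −(19^2 · 20); the sign does not affect v_p). Step 3 — |x − y|_19 = 19^{-2} = 1/361.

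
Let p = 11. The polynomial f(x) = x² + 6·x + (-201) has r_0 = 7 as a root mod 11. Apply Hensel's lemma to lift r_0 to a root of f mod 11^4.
r_3 = 12173 (mod 14641)

Hensel: r_{i+1} = r_i − f(r_i)·(f′(r_i))^{-1} mod 11^{i+2}, f′(x) = 2x + 6. Iterate:
  r_0 = 7 (mod 11)
  r_1 = 73 (mod 121)
  r_2 = 194 (mod 1331)
  r_3 = 12173 (mod 14641)
Final: r = 12173 satisfies f(r) ≡ 0 mod 11^4.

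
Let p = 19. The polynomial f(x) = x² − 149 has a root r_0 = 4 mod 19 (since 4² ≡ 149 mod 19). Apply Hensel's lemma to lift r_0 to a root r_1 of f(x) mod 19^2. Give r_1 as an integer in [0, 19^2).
r_1 = 156 (mod 361)

Hensel's recurrence: r_{i+1} = r_i − f(r_i)·(f′(r_i))^{-1} mod 19^{i+2}, with f′(x) = 2x. Iterate:
  r_0 = 4 (mod 19)
  r_1 = 156 (mod 361)
Final: r_1 = 156, and one checks f(r_1) ≡ 0 mod 19^2.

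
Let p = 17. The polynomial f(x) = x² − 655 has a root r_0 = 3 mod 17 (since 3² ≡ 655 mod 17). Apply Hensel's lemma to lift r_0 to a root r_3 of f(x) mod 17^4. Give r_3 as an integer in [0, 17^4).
r_3 = 25928 (mod 83521)

Hensel's recurrence: r_{i+1} = r_i − f(r_i)·(f′(r_i))^{-1} mod 17^{i+2}, with f′(x) = 2x. Iterate:
  r_0 = 3 (mod 17)
  r_1 = 207 (mod 289)
  r_2 = 1363 (mod 4913)
  r_3 = 25928 (mod 83521)
Final: r_3 = 25928, and one checks f(r_3) ≡ 0 mod 17^4.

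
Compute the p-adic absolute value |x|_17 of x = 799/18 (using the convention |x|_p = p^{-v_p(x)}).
|799/18|_17 = 1/17

Step 1 — compute v_17(x) by factoring powers of 17 out of the numerator and denominator: v_17(799/18) = 1. Step 2 — apply |x|_p = p^{-v_p(x)} = 17^{-1} = 1/17.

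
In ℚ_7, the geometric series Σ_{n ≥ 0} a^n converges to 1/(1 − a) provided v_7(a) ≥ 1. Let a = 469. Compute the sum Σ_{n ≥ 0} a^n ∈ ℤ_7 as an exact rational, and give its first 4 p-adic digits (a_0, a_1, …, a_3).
Σ a^n = 1/(1 − a) = -1/468;  first 4 digits = (1, 4, 4, 6)

v_7(a) = 1 ≥ 1, so the series converges in ℤ_7 to 1/(1 − a) = 1/(1 − 469) = -1/468. Expand this rational in ℤ_7: compute digits iteratively via d_i = x_i mod 7, x_{i+1} = (x_i − d_i)/7. The first 4 digits are (1, 4, 4, 6).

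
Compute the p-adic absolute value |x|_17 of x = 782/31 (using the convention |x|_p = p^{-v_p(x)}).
|782/31|_17 = 1/17

Step 1 — compute v_17(x) by factoring powers of 17 out of the numerator and denominator: v_17(782/31) = 1. Step 2 — apply |x|_p = p^{-v_p(x)} = 17^{-1} = 1/17.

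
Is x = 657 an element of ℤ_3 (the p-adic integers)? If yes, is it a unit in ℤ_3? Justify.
x ∈ ℤ_3 but not a unit; v_3(x) = 2 > 0

ℤ_3 = {x ∈ ℚ_3 : v_3(x) ≥ 0} and ℤ_3^× = {x ∈ ℤ_3 : v_3(x) = 0}. Here v_3(657) = v_3(num) − v_3(den) = 2; compare against these criteria.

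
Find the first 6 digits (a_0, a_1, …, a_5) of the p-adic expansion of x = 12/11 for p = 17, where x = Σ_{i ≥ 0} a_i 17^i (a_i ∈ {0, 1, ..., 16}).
(a_0, …, a_5) = (15, 10, 4, 9, 1, 3)

v_17(12/11) = 0 (numerator and denominator both coprime to 17), so x ∈ ℤ_17^×. Compute digits iteratively via a_i = x_i mod 17, x_{i+1} = (x_i − a_i)/17, with x_0 = x:
  x_0 = 12/11;  a_0 = 15;  x_1 = (x_0 − 15)/17 = -9/11
  x_1 = -9/11;  a_1 = 10;  x_2 = (x_1 − 10)/17 = -7/11
  x_2 = -7/11;  a_2 = 4;  x_3 = (x_2 − 4)/17 = -3/11
  x_3 = -3/11;  a_3 = 9;  x_4 = (x_3 − 9)/17 = -6/11
  x_4 = -6/11;  a_4 = 1;  x_5 = (x_4 − 1)/17 = -1/11
  x_5 = -1/11;  a_5 = 3;  x_6 = (x_5 − 3)/17 = -2/11
Digits: (15, 10, 4, 9, 1, 3).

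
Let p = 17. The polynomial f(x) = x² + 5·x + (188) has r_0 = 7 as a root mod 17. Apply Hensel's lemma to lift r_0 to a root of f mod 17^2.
r_1 = 160 (mod 289)

Hensel: r_{i+1} = r_i − f(r_i)·(f′(r_i))^{-1} mod 17^{i+2}, f′(x) = 2x + 5. Iterate:
  r_0 = 7 (mod 17)
  r_1 = 160 (mod 289)
Final: r = 160 satisfies f(r) ≡ 0 mod 17^2.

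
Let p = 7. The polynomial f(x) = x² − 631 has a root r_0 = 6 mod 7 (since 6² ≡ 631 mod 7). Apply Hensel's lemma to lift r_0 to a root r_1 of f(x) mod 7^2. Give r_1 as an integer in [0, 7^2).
r_1 = 27 (mod 49)

Hensel's recurrence: r_{i+1} = r_i − f(r_i)·(f′(r_i))^{-1} mod 7^{i+2}, with f′(x) = 2x. Iterate:
  r_0 = 6 (mod 7)
  r_1 = 27 (mod 49)
Final: r_1 = 27, and one checks f(r_1) ≡ 0 mod 7^2.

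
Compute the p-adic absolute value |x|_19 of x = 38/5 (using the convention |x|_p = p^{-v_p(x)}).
|38/5|_19 = 1/19

Step 1 — compute v_19(x) by factoring powers of 19 out of the numerator and denominator: v_19(38/5) = 1. Step 2 — apply |x|_p = p^{-v_p(x)} = 19^{-1} = 1/19.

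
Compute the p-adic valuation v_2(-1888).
v_2(-1888) = 5

v_2(n) is the largest exponent k such that 2^k divides n. Factor out: -1888 = -2^5 · 59. (Sign doesn't affect v_p.) So v_2(-1888) = 5.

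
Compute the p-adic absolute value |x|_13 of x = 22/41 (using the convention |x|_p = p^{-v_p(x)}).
|22/41|_13 = 1

Step 1 — compute v_13(x) by factoring powers of 13 out of the numerator and denominator: v_13(22/41) = 0. Step 2 — apply |x|_p = p^{-v_p(x)} = 13^{0} = 1.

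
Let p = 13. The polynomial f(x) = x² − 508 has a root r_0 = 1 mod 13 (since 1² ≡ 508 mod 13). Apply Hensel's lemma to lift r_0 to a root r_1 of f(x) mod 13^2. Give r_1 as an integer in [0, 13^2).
r_1 = 1 (mod 169)

Hensel's recurrence: r_{i+1} = r_i − f(r_i)·(f′(r_i))^{-1} mod 13^{i+2}, with f′(x) = 2x. Iterate:
  r_0 = 1 (mod 13)
  r_1 = 1 (mod 169)
Final: r_1 = 1, and one checks f(r_1) ≡ 0 mod 13^2.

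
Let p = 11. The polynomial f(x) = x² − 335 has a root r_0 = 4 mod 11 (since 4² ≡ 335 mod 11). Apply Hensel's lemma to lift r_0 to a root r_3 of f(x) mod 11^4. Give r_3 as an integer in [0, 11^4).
r_3 = 5988 (mod 14641)

Hensel's recurrence: r_{i+1} = r_i − f(r_i)·(f′(r_i))^{-1} mod 11^{i+2}, with f′(x) = 2x. Iterate:
  r_0 = 4 (mod 11)
  r_1 = 59 (mod 121)
  r_2 = 664 (mod 1331)
  r_3 = 5988 (mod 14641)
Final: r_3 = 5988, and one checks f(r_3) ≡ 0 mod 11^4.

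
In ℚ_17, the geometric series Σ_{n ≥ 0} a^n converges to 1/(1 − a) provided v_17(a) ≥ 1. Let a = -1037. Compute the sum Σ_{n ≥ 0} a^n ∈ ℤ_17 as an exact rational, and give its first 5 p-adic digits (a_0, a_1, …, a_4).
Σ a^n = 1/(1 − a) = 1/1038;  first 5 digits = (1, 7, 11, 0, 10)

v_17(a) = 1 ≥ 1, so the series converges in ℤ_17 to 1/(1 − a) = 1/(1 − (-1037)) = 1/1038. Expand this rational in ℤ_17: compute digits iteratively via d_i = x_i mod 17, x_{i+1} = (x_i − d_i)/17. The first 5 digits are (1, 7, 11, 0, 10).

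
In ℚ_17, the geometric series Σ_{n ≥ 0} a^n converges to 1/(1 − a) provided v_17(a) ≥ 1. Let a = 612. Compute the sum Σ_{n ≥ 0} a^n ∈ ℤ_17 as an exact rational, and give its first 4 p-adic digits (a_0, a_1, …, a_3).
Σ a^n = 1/(1 − a) = -1/611;  first 4 digits = (1, 2, 6, 16)

v_17(a) = 1 ≥ 1, so the series converges in ℤ_17 to 1/(1 − a) = 1/(1 − 612) = -1/611. Expand this rational in ℤ_17: compute digits iteratively via d_i = x_i mod 17, x_{i+1} = (x_i − d_i)/17. The first 4 digits are (1, 2, 6, 16).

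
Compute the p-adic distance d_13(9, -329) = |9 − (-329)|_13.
d_13(9, -329) = 1/169

Step 1 — x − y = 9 − (-329) = 338. Step 2 — v_13(338) = 2 (factor: 338 = (13^2 · 2); the sign does not affect v_p). Step 3 — |x − y|_13 = 13^{-2} = 1/169.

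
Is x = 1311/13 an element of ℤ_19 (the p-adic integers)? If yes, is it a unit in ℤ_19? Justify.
x ∈ ℤ_19 but not a unit; v_19(x) = 1 > 0

ℤ_19 = {x ∈ ℚ_19 : v_19(x) ≥ 0} and ℤ_19^× = {x ∈ ℤ_19 : v_19(x) = 0}. Here v_19(1311/13) = v_19(num) − v_19(den) = 1; compare against these criteria.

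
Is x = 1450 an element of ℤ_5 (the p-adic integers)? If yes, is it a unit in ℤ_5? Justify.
x ∈ ℤ_5 but not a unit; v_5(x) = 2 > 0

ℤ_5 = {x ∈ ℚ_5 : v_5(x) ≥ 0} and ℤ_5^× = {x ∈ ℤ_5 : v_5(x) = 0}. Here v_5(1450) = v_5(num) − v_5(den) = 2; compare against these criteria.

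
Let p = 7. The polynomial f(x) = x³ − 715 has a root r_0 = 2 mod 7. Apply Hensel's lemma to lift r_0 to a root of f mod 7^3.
r_2 = 163 (mod 343)

Hensel: r_{i+1} = r_i − f(r_i)/f′(r_i) mod 7^{i+2}, where f′(x) = 3x². Iterate:
  r_0 = 2 (mod 7)
  r_1 = 16 (mod 49)
  r_2 = 163 (mod 343)
Final: r = 163 with f(r) ≡ 0 mod 7^3.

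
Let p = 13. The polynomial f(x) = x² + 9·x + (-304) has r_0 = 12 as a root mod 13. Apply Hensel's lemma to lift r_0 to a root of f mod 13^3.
r_2 = 285 (mod 2197)

Hensel: r_{i+1} = r_i − f(r_i)·(f′(r_i))^{-1} mod 13^{i+2}, f′(x) = 2x + 9. Iterate:
  r_0 = 12 (mod 13)
  r_1 = 116 (mod 169)
  r_2 = 285 (mod 2197)
Final: r = 285 satisfies f(r) ≡ 0 mod 13^3.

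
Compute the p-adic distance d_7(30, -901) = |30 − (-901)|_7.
d_7(30, -901) = 1/49

Step 1 — x − y = 30 − (-901) = 931. Step 2 — v_7(931) = 2 (factor: 931 = (7^2 · 19); the sign does not affect v_p). Step 3 — |x − y|_7 = 7^{-2} = 1/49.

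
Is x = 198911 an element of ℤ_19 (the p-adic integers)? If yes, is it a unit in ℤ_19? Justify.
x ∈ ℤ_19 but not a unit; v_19(x) = 3 > 0

ℤ_19 = {x ∈ ℚ_19 : v_19(x) ≥ 0} and ℤ_19^× = {x ∈ ℤ_19 : v_19(x) = 0}. Here v_19(198911) = v_19(num) − v_19(den) = 3; compare against these criteria.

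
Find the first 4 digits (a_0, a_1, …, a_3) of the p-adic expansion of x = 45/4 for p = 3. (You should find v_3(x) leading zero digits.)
(a_0, …, a_3) = (0, 0, 2, 2)

v_3(45/4) = 2, so a_0 = ... = a_1 = 0. Factor out: x = 3^2 · u with u = 5/4 a unit in ℤ_3. Expand u iteratively via a_{v+i} = u_i mod 3, u_{i+1} = (u_i − a_{v+i})/3:
  u_0 = 5/4;  a_2 = 2;  u_1 = (u_0 − 2)/3 = -1/4
  u_1 = -1/4;  a_3 = 2;  u_2 = (u_1 − 2)/3 = -3/4
Digits: (0, 0, 2, 2).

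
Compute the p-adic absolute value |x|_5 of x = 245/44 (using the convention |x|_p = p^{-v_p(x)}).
|245/44|_5 = 1/5

Step 1 — compute v_5(x) by factoring powers of 5 out of the numerator and denominator: v_5(245/44) = 1. Step 2 — apply |x|_p = p^{-v_p(x)} = 5^{-1} = 1/5.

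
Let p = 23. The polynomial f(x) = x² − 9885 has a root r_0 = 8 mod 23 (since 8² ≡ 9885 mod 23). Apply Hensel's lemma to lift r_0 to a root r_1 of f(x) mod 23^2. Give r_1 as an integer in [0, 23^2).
r_1 = 192 (mod 529)

Hensel's recurrence: r_{i+1} = r_i − f(r_i)·(f′(r_i))^{-1} mod 23^{i+2}, with f′(x) = 2x. Iterate:
  r_0 = 8 (mod 23)
  r_1 = 192 (mod 529)
Final: r_1 = 192, and one checks f(r_1) ≡ 0 mod 23^2.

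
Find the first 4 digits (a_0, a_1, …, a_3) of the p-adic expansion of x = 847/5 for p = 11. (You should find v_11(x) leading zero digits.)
(a_0, …, a_3) = (0, 0, 8, 6)

v_11(847/5) = 2, so a_0 = ... = a_1 = 0. Factor out: x = 11^2 · u with u = 7/5 a unit in ℤ_11. Expand u iteratively via a_{v+i} = u_i mod 11, u_{i+1} = (u_i − a_{v+i})/11:
  u_0 = 7/5;  a_2 = 8;  u_1 = (u_0 − 8)/11 = -3/5
  u_1 = -3/5;  a_3 = 6;  u_2 = (u_1 − 6)/11 = -3/5
Digits: (0, 0, 8, 6).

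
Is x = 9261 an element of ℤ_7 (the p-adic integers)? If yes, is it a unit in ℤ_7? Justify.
x ∈ ℤ_7 but not a unit; v_7(x) = 3 > 0

ℤ_7 = {x ∈ ℚ_7 : v_7(x) ≥ 0} and ℤ_7^× = {x ∈ ℤ_7 : v_7(x) = 0}. Here v_7(9261) = v_7(num) − v_7(den) = 3; compare against these criteria.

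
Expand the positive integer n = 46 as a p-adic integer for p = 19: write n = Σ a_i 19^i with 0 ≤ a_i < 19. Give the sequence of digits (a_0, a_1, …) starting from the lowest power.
(a_0, a_1, …) = (8, 2)

Repeated division by 19 gives the digits low-to-high: 46 = 8 + 2·19^1. Digit sequence: (8, 2).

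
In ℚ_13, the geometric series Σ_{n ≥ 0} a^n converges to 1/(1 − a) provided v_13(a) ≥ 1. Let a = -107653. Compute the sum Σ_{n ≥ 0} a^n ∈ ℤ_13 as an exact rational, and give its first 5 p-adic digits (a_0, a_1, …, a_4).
Σ a^n = 1/(1 − a) = 1/107654;  first 5 digits = (1, 0, 0, 3, 9)

v_13(a) = 3 ≥ 1, so the series converges in ℤ_13 to 1/(1 − a) = 1/(1 − (-107653)) = 1/107654. Expand this rational in ℤ_13: compute digits iteratively via d_i = x_i mod 13, x_{i+1} = (x_i − d_i)/13. The first 5 digits are (1, 0, 0, 3, 9).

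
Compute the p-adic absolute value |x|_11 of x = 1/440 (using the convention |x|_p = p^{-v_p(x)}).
|1/440|_11 = 11

Step 1 — compute v_11(x) by factoring powers of 11 out of the numerator and denominator: v_11(1/440) = -1. Step 2 — apply |x|_p = p^{-v_p(x)} = 11^{1} = 11.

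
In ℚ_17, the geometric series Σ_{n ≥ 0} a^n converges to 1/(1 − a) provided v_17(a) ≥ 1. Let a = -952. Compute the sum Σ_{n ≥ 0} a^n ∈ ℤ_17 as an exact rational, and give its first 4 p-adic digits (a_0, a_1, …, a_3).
Σ a^n = 1/(1 − a) = 1/953;  first 4 digits = (1, 12, 4, 8)

v_17(a) = 1 ≥ 1, so the series converges in ℤ_17 to 1/(1 − a) = 1/(1 − (-952)) = 1/953. Expand this rational in ℤ_17: compute digits iteratively via d_i = x_i mod 17, x_{i+1} = (x_i − d_i)/17. The first 4 digits are (1, 12, 4, 8).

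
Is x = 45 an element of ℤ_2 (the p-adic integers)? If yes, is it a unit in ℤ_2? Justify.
x ∈ ℤ_2^× (unit); v_2(x) = 0

ℤ_2 = {x ∈ ℚ_2 : v_2(x) ≥ 0} and ℤ_2^× = {x ∈ ℤ_2 : v_2(x) = 0}. Here v_2(45) = v_2(num) − v_2(den) = 0; compare against these criteria.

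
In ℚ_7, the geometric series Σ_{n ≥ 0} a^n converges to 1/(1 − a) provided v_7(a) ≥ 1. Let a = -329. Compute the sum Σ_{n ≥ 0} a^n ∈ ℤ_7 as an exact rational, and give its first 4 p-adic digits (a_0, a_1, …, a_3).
Σ a^n = 1/(1 − a) = 1/330;  first 4 digits = (1, 2, 4, 0)

v_7(a) = 1 ≥ 1, so the series converges in ℤ_7 to 1/(1 − a) = 1/(1 − (-329)) = 1/330. Expand this rational in ℤ_7: compute digits iteratively via d_i = x_i mod 7, x_{i+1} = (x_i − d_i)/7. The first 4 digits are (1, 2, 4, 0).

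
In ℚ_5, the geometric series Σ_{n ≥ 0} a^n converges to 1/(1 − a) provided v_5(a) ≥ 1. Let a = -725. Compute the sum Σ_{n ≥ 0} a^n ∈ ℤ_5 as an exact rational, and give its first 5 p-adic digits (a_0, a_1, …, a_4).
Σ a^n = 1/(1 − a) = 1/726;  first 5 digits = (1, 0, 1, 4, 4)

v_5(a) = 2 ≥ 1, so the series converges in ℤ_5 to 1/(1 − a) = 1/(1 − (-725)) = 1/726. Expand this rational in ℤ_5: compute digits iteratively via d_i = x_i mod 5, x_{i+1} = (x_i − d_i)/5. The first 5 digits are (1, 0, 1, 4, 4).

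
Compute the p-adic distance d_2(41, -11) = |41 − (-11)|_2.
d_2(41, -11) = 1/4

Step 1 — x − y = 41 − (-11) = 52. Step 2 — v_2(52) = 2 (factor: 52 = (2^2 · 13); the sign does not affect v_p). Step 3 — |x − y|_2 = 2^{-2} = 1/4.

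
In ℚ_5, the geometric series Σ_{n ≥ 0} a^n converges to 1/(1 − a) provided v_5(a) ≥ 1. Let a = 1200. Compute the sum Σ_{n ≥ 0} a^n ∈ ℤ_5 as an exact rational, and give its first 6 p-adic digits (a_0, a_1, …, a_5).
Σ a^n = 1/(1 − a) = -1/1199;  first 6 digits = (1, 0, 3, 4, 0, 1)

v_5(a) = 2 ≥ 1, so the series converges in ℤ_5 to 1/(1 − a) = 1/(1 − 1200) = -1/1199. Expand this rational in ℤ_5: compute digits iteratively via d_i = x_i mod 5, x_{i+1} = (x_i − d_i)/5. The first 6 digits are (1, 0, 3, 4, 0, 1).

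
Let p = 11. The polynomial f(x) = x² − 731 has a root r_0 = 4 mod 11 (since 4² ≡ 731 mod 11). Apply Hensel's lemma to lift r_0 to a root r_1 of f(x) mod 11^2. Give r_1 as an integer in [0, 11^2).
r_1 = 48 (mod 121)

Hensel's recurrence: r_{i+1} = r_i − f(r_i)·(f′(r_i))^{-1} mod 11^{i+2}, with f′(x) = 2x. Iterate:
  r_0 = 4 (mod 11)
  r_1 = 48 (mod 121)
Final: r_1 = 48, and one checks f(r_1) ≡ 0 mod 11^2.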